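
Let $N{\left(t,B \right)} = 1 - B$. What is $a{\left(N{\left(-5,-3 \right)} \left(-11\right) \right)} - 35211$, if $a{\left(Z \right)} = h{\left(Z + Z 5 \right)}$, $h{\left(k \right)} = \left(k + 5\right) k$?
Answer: $33165$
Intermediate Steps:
$h{\left(k \right)} = k \left(5 + k\right)$ ($h{\left(k \right)} = \left(5 + k\right) k = k \left(5 + k\right)$)
$a{\left(Z \right)} = 6 Z \left(5 + 6 Z\right)$ ($a{\left(Z \right)} = \left(Z + Z 5\right) \left(5 + \left(Z + Z 5\right)\right) = \left(Z + 5 Z\right) \left(5 + \left(Z + 5 Z\right)\right) = 6 Z \left(5 + 6 Z\right)$)
$a{\left(N{\left(-5,-3 \right)} \left(-11\right) \right)} - 35211 = 6 \left(1 - -3\right) \left(-11\right) \left(5 + 6 \left(1 - -3\right) \left(-11\right)\right) - 35211 = 6 \left(1 + 3\right) \left(-11\right) \left(5 + 6 \left(1 + 3\right) \left(-11\right)\right) - 35211 = 6 \cdot 4 \left(-11\right) \left(5 + 6 \cdot 4 \left(-11\right)\right) - 35211 = 6 \left(-44\right) \left(5 + 6 \left(-44\right)\right) - 35211 = 6 \left(-44\right) \left(5 - 264\right) - 35211 = 6 \left(-44\right) \left(-259\right) - 35211 = 68376 - 35211 = 33165$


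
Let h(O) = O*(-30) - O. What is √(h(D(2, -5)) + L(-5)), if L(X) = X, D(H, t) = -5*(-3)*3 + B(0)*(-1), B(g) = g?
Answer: 10*I*√14 ≈ 37.417*I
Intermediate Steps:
D(H, t) = 45 (D(H, t) = -5*(-3)*3 + 0*(-1) = 15*3 + 0 = 45 + 0 = 45)
h(O) = -31*O (h(O) = -30*O - O = -31*O)
√(h(D(2, -5)) + L(-5)) = √(-31*45 - 5) = √(-1395 - 5) = √(-1400) = 10*I*√14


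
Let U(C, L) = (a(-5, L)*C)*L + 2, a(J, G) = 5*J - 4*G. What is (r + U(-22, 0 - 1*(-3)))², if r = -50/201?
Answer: 241271545636/40401 ≈ 5.9719e+6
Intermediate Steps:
a(J, G) = -4*G + 5*J
U(C, L) = 2 + C*L*(-25 - 4*L) (U(C, L) = ((-4*L + 5*(-5))*C)*L + 2 = ((-4*L - 25)*C)*L + 2 = ((-25 - 4*L)*C)*L + 2 = (C*(-25 - 4*L))*L + 2 = C*L*(-25 - 4*L) + 2 = 2 + C*L*(-25 - 4*L))
r = -50/201 (r = -50*1/201 = -50/201 ≈ -0.24876)
(r + U(-22, 0 - 1*(-3)))² = (-50/201 + (2 - 1*(-22)*(0 - 1*(-3))*(25 + 4*(0 - 1*(-3)))))² = (-50/201 + (2 - 1*(-22)*(0 + 3)*(25 + 4*(0 + 3))))² = (-50/201 + (2 - 1*(-22)*3*(25 + 4*3)))² = (-50/201 + (2 - 1*(-22)*3*(25 + 12)))² = (-50/201 + (2 - 1*(-22)*3*37))² = (-50/201 + (2 + 2442))² = (-50/201 + 2444)² = (491194/201)² = 241271545636/40401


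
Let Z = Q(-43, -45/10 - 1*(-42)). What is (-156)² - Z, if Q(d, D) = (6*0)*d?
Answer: 24336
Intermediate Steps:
Q(d, D) = 0 (Q(d, D) = 0*d = 0)
Z = 0
(-156)² - Z = (-156)² - 1*0 = 24336 + 0 = 24336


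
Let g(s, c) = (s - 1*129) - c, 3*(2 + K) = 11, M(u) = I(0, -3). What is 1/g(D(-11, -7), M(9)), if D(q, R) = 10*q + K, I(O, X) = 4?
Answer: -3/724 ≈ -0.0041436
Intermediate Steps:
M(u) = 4
K = 5/3 (K = -2 + (⅓)*11 = -2 + 11/3 = 5/3 ≈ 1.6667)
D(q, R) = 5/3 + 10*q (D(q, R) = 10*q + 5/3 = 5/3 + 10*q)
g(s, c) = -129 + s - c (g(s, c) = (s - 129) - c = (-129 + s) - c = -129 + s - c)
1/g(D(-11, -7), M(9)) = 1/(-129 + (5/3 + 10*(-11)) - 1*4) = 1/(-129 + (5/3 - 110) - 4) = 1/(-129 - 325/3 - 4) = 1/(-724/3) = -3/724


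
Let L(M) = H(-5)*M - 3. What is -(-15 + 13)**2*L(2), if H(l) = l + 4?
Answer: 20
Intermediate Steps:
H(l) = 4 + l
L(M) = -3 - M (L(M) = (4 - 5)*M - 3 = -M - 3 = -3 - M)
-(-15 + 13)**2*L(2) = -(-15 + 13)**2*(-3 - 1*2) = -(-2)**2*(-3 - 2) = -4*(-5) = -1*(-20) = 20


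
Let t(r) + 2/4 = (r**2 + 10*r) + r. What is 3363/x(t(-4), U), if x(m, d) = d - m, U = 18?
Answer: 2242/31 ≈ 72.323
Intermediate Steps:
t(r) = -1/2 + r**2 + 11*r (t(r) = -1/2 + ((r**2 + 10*r) + r) = -1/2 + (r**2 + 11*r) = -1/2 + r**2 + 11*r)
3363/x(t(-4), U) = 3363/(18 - (-1/2 + (-4)**2 + 11*(-4))) = 3363/(18 - (-1/2 + 16 - 44)) = 3363/(18 - 1*(-57/2)) = 3363/(18 + 57/2) = 3363/(93/2) = 3363*(2/93) = 2242/31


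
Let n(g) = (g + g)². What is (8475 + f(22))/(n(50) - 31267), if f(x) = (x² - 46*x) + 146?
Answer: -8093/21267 ≈ -0.38054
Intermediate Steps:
n(g) = 4*g² (n(g) = (2*g)² = 4*g²)
f(x) = 146 + x² - 46*x
(8475 + f(22))/(n(50) - 31267) = (8475 + (146 + 22² - 46*22))/(4*50² - 31267) = (8475 + (146 + 484 - 1012))/(4*2500 - 31267) = (8475 - 382)/(10000 - 31267) = 8093/(-21267) = 8093*(-1/21267) = -8093/21267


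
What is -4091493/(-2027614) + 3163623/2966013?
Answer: 6183342570977/2004643160994 ≈ 3.0845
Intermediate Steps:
-4091493/(-2027614) + 3163623/2966013 = -4091493*(-1/2027614) + 3163623*(1/2966013) = 4091493/2027614 + 1054541/988671 = 6183342570977/2004643160994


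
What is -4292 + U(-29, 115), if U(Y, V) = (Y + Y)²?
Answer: -928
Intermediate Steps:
U(Y, V) = 4*Y² (U(Y, V) = (2*Y)² = 4*Y²)
-4292 + U(-29, 115) = -4292 + 4*(-29)² = -4292 + 4*841 = -4292 + 3364 = -928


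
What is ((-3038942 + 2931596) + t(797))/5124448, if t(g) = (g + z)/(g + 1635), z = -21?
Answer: -32633087/1557832192 ≈ -0.020948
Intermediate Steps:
t(g) = (-21 + g)/(1635 + g) (t(g) = (g - 21)/(g + 1635) = (-21 + g)/(1635 + g))
((-3038942 + 2931596) + t(797))/5124448 = ((-3038942 + 2931596) + (-21 + 797)/(1635 + 797))/5124448 = (-107346 + 776/2432)*(1/5124448) = (-107346 + (1/2432)*776)*(1/5124448) = (-107346 + 97/304)*(1/5124448) = -32633087/304*1/5124448 = -32633087/1557832192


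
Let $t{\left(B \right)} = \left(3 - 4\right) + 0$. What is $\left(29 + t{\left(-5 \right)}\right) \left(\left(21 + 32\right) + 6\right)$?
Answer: $1652$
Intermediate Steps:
$t{\left(B \right)} = -1$ ($t{\left(B \right)} = -1 + 0 = -1$)
$\left(29 + t{\left(-5 \right)}\right) \left(\left(21 + 32\right) + 6\right) = \left(29 - 1\right) \left(\left(21 + 32\right) + 6\right) = 28 \left(53 + 6\right) = 28 \cdot 59 = 1652$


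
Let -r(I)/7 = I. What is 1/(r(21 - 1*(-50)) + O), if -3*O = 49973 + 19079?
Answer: -3/70543 ≈ -4.2527e-5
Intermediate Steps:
r(I) = -7*I
O = -69052/3 (O = -(49973 + 19079)/3 = -1/3*69052 = -69052/3 ≈ -23017.)
1/(r(21 - 1*(-50)) + O) = 1/(-7*(21 - 1*(-50)) - 69052/3) = 1/(-7*(21 + 50) - 69052/3) = 1/(-7*71 - 69052/3) = 1/(-497 - 69052/3) = 1/(-70543/3) = -3/70543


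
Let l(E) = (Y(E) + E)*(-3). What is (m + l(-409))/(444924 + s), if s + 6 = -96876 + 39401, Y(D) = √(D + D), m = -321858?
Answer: -320631/387443 - 3*I*√818/387443 ≈ -0.82756 - 0.00022146*I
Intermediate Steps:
Y(D) = √2*√D (Y(D) = √(2*D) = √2*√D)
l(E) = -3*E - 3*√2*√E (l(E) = (√2*√E + E)*(-3) = (E + √2*√E)*(-3) = -3*E - 3*√2*√E)
s = -57481 (s = -6 + (-96876 + 39401) = -6 - 57475 = -57481)
(m + l(-409))/(444924 + s) = (-321858 + (-3*(-409) - 3*√2*√(-409)))/(444924 - 57481) = (-321858 + (1227 - 3*√2*I*√409))/387443 = (-321858 + (1227 - 3*I*√818))*(1/387443) = (-320631 - 3*I*√818)*(1/387443) = -320631/387443 - 3*I*√818/387443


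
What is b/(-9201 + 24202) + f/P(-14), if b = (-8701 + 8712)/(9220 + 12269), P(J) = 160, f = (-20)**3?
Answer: -16117824439/322356489 ≈ -50.000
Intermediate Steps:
f = -8000
b = 11/21489 ≈ 0.00051189
b/(-9201 + 24202) + f/P(-14) = 11/(21489*(-9201 + 24202)) - 8000/160 = (11/21489)/15001 - 8000*1/160 = (11/21489)*(1/15001) - 50 = 11/322356489 - 50 = -16117824439/322356489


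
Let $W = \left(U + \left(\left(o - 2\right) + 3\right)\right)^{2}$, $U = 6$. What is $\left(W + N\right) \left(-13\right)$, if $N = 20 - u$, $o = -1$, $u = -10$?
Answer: $-858$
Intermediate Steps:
$N = 30$ ($N = 20 - -10 = 20 + 10 = 30$)
$W = 36$ ($W = \left(6 + \left(\left(-1 - 2\right) + 3\right)\right)^{2} = \left(6 + \left(-3 + 3\right)\right)^{2} = \left(6 + 0\right)^{2} = 6^{2} = 36$)
$\left(W + N\right) \left(-13\right) = \left(36 + 30\right) \left(-13\right) = 66 \left(-13\right) = -858$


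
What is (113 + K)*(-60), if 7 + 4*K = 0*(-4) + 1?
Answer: -6690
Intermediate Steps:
K = -3/2 (K = -7/4 + (0*(-4) + 1)/4 = -7/4 + (0 + 1)/4 = -7/4 + (¼)*1 = -7/4 + ¼ = -3/2 ≈ -1.5000)
(113 + K)*(-60) = (113 - 3/2)*(-60) = (223/2)*(-60) = -6690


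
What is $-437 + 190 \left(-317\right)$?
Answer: $-60667$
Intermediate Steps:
$-437 + 190 \left(-317\right) = -437 - 60230 = -60667$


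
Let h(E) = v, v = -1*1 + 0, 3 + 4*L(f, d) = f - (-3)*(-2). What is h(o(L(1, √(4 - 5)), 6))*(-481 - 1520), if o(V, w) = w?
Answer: 2001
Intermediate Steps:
L(f, d) = -9/4 + f/4 (L(f, d) = -¾ + (f - (-3)*(-2))/4 = -¾ + (f - 1*6)/4 = -¾ + (f - 6)/4 = -¾ + (-6 + f)/4 = -¾ + (-3/2 + f/4) = -9/4 + f/4)
v = -1 (v = -1 + 0 = -1)
h(E) = -1
h(o(L(1, √(4 - 5)), 6))*(-481 - 1520) = -(-481 - 1520) = -1*(-2001) = 2001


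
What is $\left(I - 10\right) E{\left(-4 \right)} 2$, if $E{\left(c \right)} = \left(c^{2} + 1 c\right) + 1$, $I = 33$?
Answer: $598$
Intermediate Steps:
$E{\left(c \right)} = 1 + c + c^{2}$ ($E{\left(c \right)} = \left(c^{2} + c\right) + 1 = \left(c + c^{2}\right) + 1 = 1 + c + c^{2}$)
$\left(I - 10\right) E{\left(-4 \right)} 2 = \left(33 - 10\right) \left(1 - 4 + \left(-4\right)^{2}\right) 2 = 23 \left(1 - 4 + 16\right) 2 = 23 \cdot 13 \cdot 2 = 299 \cdot 2 = 598$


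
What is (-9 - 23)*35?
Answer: -1120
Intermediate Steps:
(-9 - 23)*35 = -32*35 = -1120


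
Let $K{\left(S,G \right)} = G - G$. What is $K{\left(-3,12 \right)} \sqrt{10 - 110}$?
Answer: $0$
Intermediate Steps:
$K{\left(S,G \right)} = 0$
$K{\left(-3,12 \right)} \sqrt{10 - 110} = 0 \sqrt{10 - 110} = 0 \sqrt{-100} = 0 \cdot 10 i = 0$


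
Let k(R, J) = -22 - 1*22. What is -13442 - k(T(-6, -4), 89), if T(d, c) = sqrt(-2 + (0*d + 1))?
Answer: -13398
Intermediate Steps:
T(d, c) = I (T(d, c) = sqrt(-2 + (0 + 1)) = sqrt(-2 + 1) = sqrt(-1) = I)
k(R, J) = -44 (k(R, J) = -22 - 22 = -44)
-13442 - k(T(-6, -4), 89) = -13442 - 1*(-44) = -13442 + 44 = -13398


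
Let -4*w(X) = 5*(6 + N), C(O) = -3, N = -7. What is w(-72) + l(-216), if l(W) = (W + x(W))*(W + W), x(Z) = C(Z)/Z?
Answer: 373229/4 ≈ 93307.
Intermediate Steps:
x(Z) = -3/Z
w(X) = 5/4 (w(X) = -5*(6 - 7)/4 = -5*(-1)/4 = -¼*(-5) = 5/4)
l(W) = 2*W*(W - 3/W) (l(W) = (W - 3/W)*(W + W) = (W - 3/W)*(2*W) = 2*W*(W - 3/W))
w(-72) + l(-216) = 5/4 + (-6 + 2*(-216)²) = 5/4 + (-6 + 2*46656) = 5/4 + (-6 + 93312) = 5/4 + 93306 = 373229/4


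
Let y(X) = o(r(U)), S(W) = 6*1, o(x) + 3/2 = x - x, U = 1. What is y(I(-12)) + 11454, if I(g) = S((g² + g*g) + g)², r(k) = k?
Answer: 22905/2 ≈ 11453.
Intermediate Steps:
o(x) = -3/2 (o(x) = -3/2 + (x - x) = -3/2 + 0 = -3/2)
S(W) = 6
I(g) = 36 (I(g) = 6² = 36)
y(X) = -3/2
y(I(-12)) + 11454 = -3/2 + 11454 = 22905/2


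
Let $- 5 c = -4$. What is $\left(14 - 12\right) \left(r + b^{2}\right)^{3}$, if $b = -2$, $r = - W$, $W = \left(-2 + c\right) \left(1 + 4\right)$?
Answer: $2000$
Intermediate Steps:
$c = \frac{4}{5}$ ($c = \left(- \frac{1}{5}\right) \left(-4\right) = \frac{4}{5} \approx 0.8$)
$W = -6$ ($W = \left(-2 + \frac{4}{5}\right) \left(1 + 4\right) = \left(- \frac{6}{5}\right) 5 = -6$)
$r = 6$ ($r = \left(-1\right) \left(-6\right) = 6$)
$\left(14 - 12\right) \left(r + b^{2}\right)^{3} = \left(14 - 12\right) \left(6 + \left(-2\right)^{2}\right)^{3} = 2 \left(6 + 4\right)^{3} = 2 \cdot 10^{3} = 2 \cdot 1000 = 2000$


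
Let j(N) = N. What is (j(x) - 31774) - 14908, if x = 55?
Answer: -46627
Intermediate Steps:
(j(x) - 31774) - 14908 = (55 - 31774) - 14908 = -31719 - 14908 = -46627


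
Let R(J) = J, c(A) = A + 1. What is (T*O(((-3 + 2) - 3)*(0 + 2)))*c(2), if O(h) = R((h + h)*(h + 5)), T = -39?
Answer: -5616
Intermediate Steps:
c(A) = 1 + A
O(h) = 2*h*(5 + h) (O(h) = (h + h)*(h + 5) = (2*h)*(5 + h) = 2*h*(5 + h))
(T*O(((-3 + 2) - 3)*(0 + 2)))*c(2) = (-78*((-3 + 2) - 3)*(0 + 2)*(5 + ((-3 + 2) - 3)*(0 + 2)))*(1 + 2) = -78*(-1 - 3)*2*(5 + (-1 - 3)*2)*3 = -78*(-4*2)*(5 - 4*2)*3 = -78*(-8)*(5 - 8)*3 = -78*(-8)*(-3)*3 = -39*48*3 = -1872*3 = -5616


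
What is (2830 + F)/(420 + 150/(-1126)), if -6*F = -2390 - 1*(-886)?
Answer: 5203246/709155 ≈ 7.3372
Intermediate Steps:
F = 752/3 (F = -(-2390 - 1*(-886))/6 = -(-2390 + 886)/6 = -1/6*(-1504) = 752/3 ≈ 250.67)
(2830 + F)/(420 + 150/(-1126)) = (2830 + 752/3)/(420 + 150/(-1126)) = 9242/(3*(420 + 150*(-1/1126))) = 9242/(3*(420 - 75/563)) = 9242/(3*(236385/563)) = (9242/3)*(563/236385) = 5203246/709155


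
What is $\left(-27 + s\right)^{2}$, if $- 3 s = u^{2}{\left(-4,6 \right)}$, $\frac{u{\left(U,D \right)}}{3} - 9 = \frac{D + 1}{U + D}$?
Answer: $\frac{3932289}{16} \approx 2.4577 \cdot 10^{5}$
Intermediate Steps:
$u{\left(U,D \right)} = 27 + \frac{3 \left(1 + D\right)}{D + U}$ ($u{\left(U,D \right)} = 27 + 3 \frac{D + 1}{U + D} = 27 + 3 \frac{1 + D}{D + U} = 27 + \frac{3 \left(1 + D\right)}{D + U}$)
$s = - \frac{1875}{4}$ ($s = - \frac{\left(\frac{3 \left(1 + 9 \left(-4\right) + 10 \cdot 6\right)}{6 - 4}\right)^{2}}{3} = - \frac{\left(\frac{3 \left(1 - 36 + 60\right)}{2}\right)^{2}}{3} = - \frac{\left(3 \cdot \frac{1}{2} \cdot 25\right)^{2}}{3} = - \frac{\left(\frac{75}{2}\right)^{2}}{3} = \left(- \frac{1}{3}\right) \frac{5625}{4} = - \frac{1875}{4} \approx -468.75$)
$\left(-27 + s\right)^{2} = \left(-27 - \frac{1875}{4}\right)^{2} = \left(- \frac{1983}{4}\right)^{2} = \frac{3932289}{16}$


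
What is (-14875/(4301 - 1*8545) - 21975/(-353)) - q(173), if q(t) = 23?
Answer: 64055739/1498132 ≈ 42.757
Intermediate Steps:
(-14875/(4301 - 1*8545) - 21975/(-353)) - q(173) = (-14875/(4301 - 1*8545) - 21975/(-353)) - 1*23 = (-14875/(4301 - 8545) - 21975*(-1/353)) - 23 = (-14875/(-4244) + 21975/353) - 23 = (-14875*(-1/4244) + 21975/353) - 23 = (14875/4244 + 21975/353) - 23 = 98512775/1498132 - 23 = 64055739/1498132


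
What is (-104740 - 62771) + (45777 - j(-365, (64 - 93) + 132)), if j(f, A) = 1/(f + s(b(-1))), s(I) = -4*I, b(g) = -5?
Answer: -41998229/345 ≈ -1.2173e+5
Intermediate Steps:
j(f, A) = 1/(20 + f) (j(f, A) = 1/(f - 4*(-5)) = 1/(f + 20) = 1/(20 + f))
(-104740 - 62771) + (45777 - j(-365, (64 - 93) + 132)) = (-104740 - 62771) + (45777 - 1/(20 - 365)) = -167511 + (45777 - 1/(-345)) = -167511 + (45777 - 1*(-1/345)) = -167511 + (45777 + 1/345) = -167511 + 15793066/345 = -41998229/345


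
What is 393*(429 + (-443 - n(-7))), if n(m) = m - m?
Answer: -5502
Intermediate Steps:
n(m) = 0
393*(429 + (-443 - n(-7))) = 393*(429 + (-443 - 1*0)) = 393*(429 + (-443 + 0)) = 393*(429 - 443) = 393*(-14) = -5502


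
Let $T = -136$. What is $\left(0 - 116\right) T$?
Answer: $15776$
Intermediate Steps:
$\left(0 - 116\right) T = \left(0 - 116\right) \left(-136\right) = \left(-116\right) \left(-136\right) = 15776$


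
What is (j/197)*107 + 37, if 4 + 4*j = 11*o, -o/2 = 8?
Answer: 2474/197 ≈ 12.558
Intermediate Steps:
o = -16 (o = -2*8 = -16)
j = -45 (j = -1 + (11*(-16))/4 = -1 + (¼)*(-176) = -1 - 44 = -45)
(j/197)*107 + 37 = -45/197*107 + 37 = -4815/197 + 37 = 2474/197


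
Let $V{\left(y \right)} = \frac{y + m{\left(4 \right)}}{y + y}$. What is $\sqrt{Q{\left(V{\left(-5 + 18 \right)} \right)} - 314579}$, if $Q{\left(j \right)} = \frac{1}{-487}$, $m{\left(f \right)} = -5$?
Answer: $\frac{i \sqrt{74608387338}}{487} \approx 560.87 i$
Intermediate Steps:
$V{\left(y \right)} = \frac{-5 + y}{2 y}$ ($V{\left(y \right)} = \frac{y - 5}{y + y} = \frac{-5 + y}{2 y}$)
$Q{\left(j \right)} = - \frac{1}{487}$
$\sqrt{Q{\left(V{\left(-5 + 18 \right)} \right)} - 314579} = \sqrt{- \frac{1}{487} - 314579} = \sqrt{- \frac{153199974}{487}} = \frac{i \sqrt{74608387338}}{487}$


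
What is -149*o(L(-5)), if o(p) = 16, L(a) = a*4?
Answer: -2384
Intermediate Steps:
L(a) = 4*a
-149*o(L(-5)) = -149*16 = -2384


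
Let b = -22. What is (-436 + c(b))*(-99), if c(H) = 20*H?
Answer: 86724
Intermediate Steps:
(-436 + c(b))*(-99) = (-436 + 20*(-22))*(-99) = (-436 - 440)*(-99) = -876*(-99) = 86724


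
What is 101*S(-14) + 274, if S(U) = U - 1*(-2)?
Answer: -938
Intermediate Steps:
S(U) = 2 + U (S(U) = U + 2 = 2 + U)
101*S(-14) + 274 = 101*(2 - 14) + 274 = 101*(-12) + 274 = -1212 + 274 = -938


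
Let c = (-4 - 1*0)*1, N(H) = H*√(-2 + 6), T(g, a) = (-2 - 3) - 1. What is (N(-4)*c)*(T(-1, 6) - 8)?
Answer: -448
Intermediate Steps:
T(g, a) = -6 (T(g, a) = -5 - 1 = -6)
N(H) = 2*H (N(H) = H*√4 = H*2 = 2*H)
c = -4 (c = (-4 + 0)*1 = -4*1 = -4)
(N(-4)*c)*(T(-1, 6) - 8) = ((2*(-4))*(-4))*(-6 - 8) = -8*(-4)*(-14) = 32*(-14) = -448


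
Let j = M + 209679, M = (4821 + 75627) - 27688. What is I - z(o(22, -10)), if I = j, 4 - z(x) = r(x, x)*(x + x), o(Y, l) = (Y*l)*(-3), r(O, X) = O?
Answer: 1133635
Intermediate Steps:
M = 52760 (M = 80448 - 27688 = 52760)
o(Y, l) = -3*Y*l
j = 262439 (j = 52760 + 209679 = 262439)
z(x) = 4 - 2*x**2 (z(x) = 4 - x*(x + x) = 4 - x*2*x = 4 - 2*x**2)
I = 262439
I - z(o(22, -10)) = 262439 - (4 - 2*(-3*22*(-10))**2) = 262439 - (4 - 2*660**2) = 262439 - (4 - 2*435600) = 262439 - (4 - 871200) = 262439 - 1*(-871196) = 262439 + 871196 = 1133635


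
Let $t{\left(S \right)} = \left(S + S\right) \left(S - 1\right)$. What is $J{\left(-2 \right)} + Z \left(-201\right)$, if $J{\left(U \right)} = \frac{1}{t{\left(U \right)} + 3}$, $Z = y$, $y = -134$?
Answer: $\frac{404011}{15} \approx 26934.0$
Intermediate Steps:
$Z = -134$
$t{\left(S \right)} = 2 S \left(-1 + S\right)$
$J{\left(U \right)} = \frac{1}{3 + 2 U \left(-1 + U\right)}$ ($J{\left(U \right)} = \frac{1}{2 U \left(-1 + U\right) + 3} = \frac{1}{3 + 2 U \left(-1 + U\right)}$)
$J{\left(-2 \right)} + Z \left(-201\right) = \frac{1}{3 + 2 \left(-2\right) \left(-1 - 2\right)} - -26934 = \frac{1}{3 + 2 \left(-2\right) \left(-3\right)} + 26934 = \frac{1}{3 + 12} + 26934 = \frac{1}{15} + 26934 = \frac{404011}{15}$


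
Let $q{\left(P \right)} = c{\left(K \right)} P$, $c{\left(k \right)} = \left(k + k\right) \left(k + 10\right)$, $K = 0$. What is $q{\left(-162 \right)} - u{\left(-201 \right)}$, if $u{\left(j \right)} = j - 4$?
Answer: $205$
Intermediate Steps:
$u{\left(j \right)} = -4 + j$
$c{\left(k \right)} = 2 k \left(10 + k\right)$
$q{\left(P \right)} = 0$ ($q{\left(P \right)} = 2 \cdot 0 \left(10 + 0\right) P = 2 \cdot 0 \cdot 10 P = 0 P = 0$)
$q{\left(-162 \right)} - u{\left(-201 \right)} = 0 - \left(-4 - 201\right) = 0 - -205 = 0 + 205 = 205$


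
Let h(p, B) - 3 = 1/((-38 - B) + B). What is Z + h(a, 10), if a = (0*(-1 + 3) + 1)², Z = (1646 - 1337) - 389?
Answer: -2927/38 ≈ -77.026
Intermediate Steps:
Z = -80 (Z = 309 - 389 = -80)
a = 1 (a = (0*2 + 1)² = (0 + 1)² = 1² = 1)
h(p, B) = 113/38 (h(p, B) = 3 + 1/((-38 - B) + B) = 3 + 1/(-38) = 3 - 1/38 = 113/38)
Z + h(a, 10) = -80 + 113/38 = -2927/38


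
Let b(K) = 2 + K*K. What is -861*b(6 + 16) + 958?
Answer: -417488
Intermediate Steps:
b(K) = 2 + K**2
-861*b(6 + 16) + 958 = -861*(2 + (6 + 16)**2) + 958 = -861*(2 + 22**2) + 958 = -861*(2 + 484) + 958 = -861*486 + 958 = -418446 + 958 = -417488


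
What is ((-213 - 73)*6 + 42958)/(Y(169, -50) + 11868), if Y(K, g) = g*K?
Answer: 20621/1709 ≈ 12.066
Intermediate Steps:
Y(K, g) = K*g
((-213 - 73)*6 + 42958)/(Y(169, -50) + 11868) = ((-213 - 73)*6 + 42958)/(169*(-50) + 11868) = (-286*6 + 42958)/(-8450 + 11868) = (-1716 + 42958)/3418 = 41242*(1/3418) = 20621/1709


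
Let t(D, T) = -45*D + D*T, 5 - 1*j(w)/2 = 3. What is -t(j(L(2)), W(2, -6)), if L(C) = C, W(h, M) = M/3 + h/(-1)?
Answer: 196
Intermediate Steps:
W(h, M) = -h + M/3 (W(h, M) = M*(⅓) + h*(-1) = M/3 - h = -h + M/3)
j(w) = 4 (j(w) = 10 - 2*3 = 10 - 6 = 4)
-t(j(L(2)), W(2, -6)) = -4*(-45 + (-1*2 + (⅓)*(-6))) = -4*(-45 + (-2 - 2)) = -4*(-45 - 4) = -4*(-49) = -1*(-196) = 196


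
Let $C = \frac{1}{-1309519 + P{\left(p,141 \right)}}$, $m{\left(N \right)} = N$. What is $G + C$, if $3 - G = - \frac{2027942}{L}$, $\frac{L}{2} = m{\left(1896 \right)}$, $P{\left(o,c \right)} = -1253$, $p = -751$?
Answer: $\frac{111378372071}{207101976} \approx 537.79$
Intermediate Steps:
$L = 3792$ ($L = 2 \cdot 1896 = 3792$)
$C = - \frac{1}{1310772}$ ($C = \frac{1}{-1309519 - 1253} = \frac{1}{-1310772} = - \frac{1}{1310772} \approx -7.6291 \cdot 10^{-7}$)
$G = \frac{1019659}{1896}$ ($G = 3 - - \frac{2027942}{3792} = 3 - \left(-2027942\right) \frac{1}{3792} = 3 - - \frac{1013971}{1896} = 3 + \frac{1013971}{1896} = \frac{1019659}{1896} \approx 537.79$)
$G + C = \frac{1019659}{1896} - \frac{1}{1310772} = \frac{111378372071}{207101976}$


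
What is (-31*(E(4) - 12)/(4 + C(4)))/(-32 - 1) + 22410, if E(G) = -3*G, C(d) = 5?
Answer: 2218342/99 ≈ 22408.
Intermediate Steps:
(-31*(E(4) - 12)/(4 + C(4)))/(-32 - 1) + 22410 = (-31*(-3*4 - 12)/(4 + 5))/(-32 - 1) + 22410 = -31*(-12 - 12)/9/(-33) + 22410 = -(-744)/9*(-1/33) + 22410 = -31*(-8/3)*(-1/33) + 22410 = (248/3)*(-1/33) + 22410 = -248/99 + 22410 = 2218342/99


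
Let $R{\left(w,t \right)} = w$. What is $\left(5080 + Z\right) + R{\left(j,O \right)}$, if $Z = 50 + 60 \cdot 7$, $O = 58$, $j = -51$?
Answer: $5499$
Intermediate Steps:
$Z = 470$ ($Z = 50 + 420 = 470$)
$\left(5080 + Z\right) + R{\left(j,O \right)} = \left(5080 + 470\right) - 51 = 5550 - 51 = 5499$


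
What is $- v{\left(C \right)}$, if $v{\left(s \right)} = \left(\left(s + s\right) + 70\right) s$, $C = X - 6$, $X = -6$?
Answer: $552$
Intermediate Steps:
$C = -12$ ($C = -6 - 6 = -12$)
$v{\left(s \right)} = s \left(70 + 2 s\right)$ ($v{\left(s \right)} = \left(2 s + 70\right) s = \left(70 + 2 s\right) s = s \left(70 + 2 s\right)$)
$- v{\left(C \right)} = - 2 \left(-12\right) \left(35 - 12\right) = - 2 \left(-12\right) 23 = \left(-1\right) \left(-552\right) = 552$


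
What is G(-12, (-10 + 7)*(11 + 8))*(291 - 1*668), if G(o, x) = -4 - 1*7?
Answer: 4147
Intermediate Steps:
G(o, x) = -11 (G(o, x) = -4 - 7 = -11)
G(-12, (-10 + 7)*(11 + 8))*(291 - 1*668) = -11*(291 - 1*668) = -11*(291 - 668) = -11*(-377) = 4147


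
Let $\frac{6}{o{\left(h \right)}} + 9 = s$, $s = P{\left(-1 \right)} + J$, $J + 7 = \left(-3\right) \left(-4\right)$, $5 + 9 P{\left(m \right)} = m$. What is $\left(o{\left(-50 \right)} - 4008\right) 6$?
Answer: $- \frac{168390}{7} \approx -24056.0$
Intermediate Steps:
$P{\left(m \right)} = - \frac{5}{9} + \frac{m}{9}$
$J = 5$ ($J = -7 - -12 = -7 + 12 = 5$)
$s = \frac{13}{3}$ ($s = \left(- \frac{5}{9} + \frac{1}{9} \left(-1\right)\right) + 5 = \left(- \frac{5}{9} - \frac{1}{9}\right) + 5 = - \frac{2}{3} + 5 = \frac{13}{3} \approx 4.3333$)
$o{\left(h \right)} = - \frac{9}{7}$ ($o{\left(h \right)} = \frac{6}{-9 + \frac{13}{3}} = \frac{6}{- \frac{14}{3}} = 6 \left(- \frac{3}{14}\right) = - \frac{9}{7}$)
$\left(o{\left(-50 \right)} - 4008\right) 6 = \left(- \frac{9}{7} - 4008\right) 6 = \left(- \frac{28065}{7}\right) 6 = - \frac{168390}{7}$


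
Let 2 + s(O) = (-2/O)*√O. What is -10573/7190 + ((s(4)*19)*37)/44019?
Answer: -160192199/105498870 ≈ -1.5184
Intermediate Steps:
s(O) = -2 - 2/√O (s(O) = -2 + (-2/O)*√O = -2 - 2/√O)
-10573/7190 + ((s(4)*19)*37)/44019 = -10573/7190 + (((-2 - 2/√4)*19)*37)/44019 = -10573*1/7190 + (((-2 - 2*½)*19)*37)*(1/44019) = -10573/7190 + (((-2 - 1)*19)*37)*(1/44019) = -10573/7190 + (-3*19*37)*(1/44019) = -10573/7190 - 57*37*(1/44019) = -10573/7190 - 2109*1/44019 = -10573/7190 - 703/14673 = -160192199/105498870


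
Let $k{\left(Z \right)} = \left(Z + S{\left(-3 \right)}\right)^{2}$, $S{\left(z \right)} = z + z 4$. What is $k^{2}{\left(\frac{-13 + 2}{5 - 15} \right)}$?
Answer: $\frac{373301041}{10000} \approx 37330.0$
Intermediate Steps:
$S{\left(z \right)} = 5 z$ ($S{\left(z \right)} = z + 4 z = 5 z$)
$k{\left(Z \right)} = \left(-15 + Z\right)^{2}$ ($k{\left(Z \right)} = \left(Z + 5 \left(-3\right)\right)^{2} = \left(Z - 15\right)^{2} = \left(-15 + Z\right)^{2}$)
$k^{2}{\left(\frac{-13 + 2}{5 - 15} \right)} = \left(\left(-15 + \frac{-13 + 2}{5 - 15}\right)^{2}\right)^{2} = \left(\left(-15 - \frac{11}{-10}\right)^{2}\right)^{2} = \left(\left(-15 - - \frac{11}{10}\right)^{2}\right)^{2} = \left(\left(-15 + \frac{11}{10}\right)^{2}\right)^{2} = \left(\left(- \frac{139}{10}\right)^{2}\right)^{2} = \left(\frac{19321}{100}\right)^{2} = \frac{373301041}{10000}$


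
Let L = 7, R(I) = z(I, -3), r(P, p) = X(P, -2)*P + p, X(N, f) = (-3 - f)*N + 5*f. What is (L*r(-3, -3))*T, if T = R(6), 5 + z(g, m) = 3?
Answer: -252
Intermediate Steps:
z(g, m) = -2 (z(g, m) = -5 + 3 = -2)
X(N, f) = 5*f + N*(-3 - f) (X(N, f) = N*(-3 - f) + 5*f = 5*f + N*(-3 - f))
r(P, p) = p + P*(-10 - P) (r(P, p) = (-3*P + 5*(-2) - 1*P*(-2))*P + p = (-3*P - 10 + 2*P)*P + p = (-10 - P)*P + p = P*(-10 - P) + p = p + P*(-10 - P))
R(I) = -2
T = -2
(L*r(-3, -3))*T = (7*(-3 - 1*(-3)*(10 - 3)))*(-2) = (7*(-3 - 1*(-3)*7))*(-2) = (7*(-3 + 21))*(-2) = (7*18)*(-2) = 126*(-2) = -252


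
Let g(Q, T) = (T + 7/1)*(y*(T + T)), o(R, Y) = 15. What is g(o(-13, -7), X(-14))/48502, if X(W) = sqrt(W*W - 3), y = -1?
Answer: -193/24251 - 7*sqrt(193)/24251 ≈ -0.011968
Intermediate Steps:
X(W) = sqrt(-3 + W**2) (X(W) = sqrt(W**2 - 3) = sqrt(-3 + W**2))
g(Q, T) = -2*T*(7 + T) (g(Q, T) = (T + 7/1)*(-(T + T)) = (T + 7*1)*(-2*T) = (T + 7)*(-2*T) = (7 + T)*(-2*T) = -2*T*(7 + T))
g(o(-13, -7), X(-14))/48502 = -2*sqrt(-3 + (-14)**2)*(7 + sqrt(-3 + (-14)**2))/48502 = -2*sqrt(-3 + 196)*(7 + sqrt(-3 + 196))*(1/48502) = -2*sqrt(193)*(7 + sqrt(193))*(1/48502) = -sqrt(193)*(7 + sqrt(193))/24251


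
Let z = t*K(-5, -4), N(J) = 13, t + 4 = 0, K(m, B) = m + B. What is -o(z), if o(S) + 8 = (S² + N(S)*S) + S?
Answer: -1792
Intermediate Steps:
K(m, B) = B + m
t = -4 (t = -4 + 0 = -4)
z = 36 (z = -4*(-4 - 5) = -4*(-9) = 36)
o(S) = -8 + S² + 14*S (o(S) = -8 + ((S² + 13*S) + S) = -8 + (S² + 14*S) = -8 + S² + 14*S)
-o(z) = -(-8 + 36² + 14*36) = -(-8 + 1296 + 504) = -1*1792 = -1792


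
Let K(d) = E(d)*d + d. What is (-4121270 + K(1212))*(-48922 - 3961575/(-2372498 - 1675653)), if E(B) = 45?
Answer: 805133890450148146/4048151 ≈ 1.9889e+11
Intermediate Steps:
K(d) = 46*d (K(d) = 45*d + d = 46*d)
(-4121270 + K(1212))*(-48922 - 3961575/(-2372498 - 1675653)) = (-4121270 + 46*1212)*(-48922 - 3961575/(-2372498 - 1675653)) = (-4121270 + 55752)*(-48922 - 3961575/(-4048151)) = -4065518*(-48922 - 3961575*(-1/4048151)) = -4065518*(-48922 + 3961575/4048151) = -4065518*(-198039681647/4048151) = 805133890450148146/4048151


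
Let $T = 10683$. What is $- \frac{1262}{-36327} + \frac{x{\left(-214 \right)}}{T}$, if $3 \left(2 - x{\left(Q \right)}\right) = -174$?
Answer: $\frac{580058}{14373383} \approx 0.040356$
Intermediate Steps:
$x{\left(Q \right)} = 60$ ($x{\left(Q \right)} = 2 - -58 = 2 + 58 = 60$)
$- \frac{1262}{-36327} + \frac{x{\left(-214 \right)}}{T} = - \frac{1262}{-36327} + \frac{60}{10683} = \left(-1262\right) \left(- \frac{1}{36327}\right) + 60 \cdot \frac{1}{10683} = \frac{1262}{36327} + \frac{20}{3561} = \frac{580058}{14373383}$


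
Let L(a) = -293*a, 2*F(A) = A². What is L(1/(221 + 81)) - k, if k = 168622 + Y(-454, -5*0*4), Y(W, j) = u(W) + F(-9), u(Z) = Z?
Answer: -25399630/151 ≈ -1.6821e+5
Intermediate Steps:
F(A) = A²/2
Y(W, j) = 81/2 + W (Y(W, j) = W + (½)*(-9)² = W + (½)*81 = W + 81/2 = 81/2 + W)
k = 336417/2 (k = 168622 + (81/2 - 454) = 168622 - 827/2 = 336417/2 ≈ 1.6821e+5)
L(1/(221 + 81)) - k = -293/(221 + 81) - 1*336417/2 = -293/302 - 336417/2 = -25399630/151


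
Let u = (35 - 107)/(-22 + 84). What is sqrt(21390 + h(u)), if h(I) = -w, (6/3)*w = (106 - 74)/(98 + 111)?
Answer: sqrt(934333246)/209 ≈ 146.25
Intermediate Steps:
w = 16/209 (w = ((106 - 74)/(98 + 111))/2 = (32/209)/2 = (32*(1/209))/2 = (1/2)*(32/209) = 16/209 ≈ 0.076555)
u = -36/31 (u = -72/62 = -72*1/62 = -36/31 ≈ -1.1613)
h(I) = -16/209 (h(I) = -1*16/209 = -16/209)
sqrt(21390 + h(u)) = sqrt(21390 - 16/209) = sqrt(4470494/209) = sqrt(934333246)/209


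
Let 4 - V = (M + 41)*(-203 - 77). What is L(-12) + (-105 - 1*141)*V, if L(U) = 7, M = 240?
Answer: -19356257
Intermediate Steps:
V = 78684 (V = 4 - (240 + 41)*(-203 - 77) = 4 - 281*(-280) = 4 - 1*(-78680) = 4 + 78680 = 78684)
L(-12) + (-105 - 1*141)*V = 7 + (-105 - 1*141)*78684 = 7 + (-105 - 141)*78684 = 7 - 246*78684 = 7 - 19356264 = -19356257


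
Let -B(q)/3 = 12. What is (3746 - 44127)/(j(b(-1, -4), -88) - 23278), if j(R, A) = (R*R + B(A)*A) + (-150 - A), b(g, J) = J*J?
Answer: 40381/19916 ≈ 2.0276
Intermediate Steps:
b(g, J) = J²
B(q) = -36 (B(q) = -3*12 = -36)
j(R, A) = -150 + R² - 37*A (j(R, A) = (R*R - 36*A) + (-150 - A) = (R² - 36*A) + (-150 - A) = -150 + R² - 37*A)
(3746 - 44127)/(j(b(-1, -4), -88) - 23278) = (3746 - 44127)/((-150 + ((-4)²)² - 37*(-88)) - 23278) = -40381/((-150 + 16² + 3256) - 23278) = -40381/((-150 + 256 + 3256) - 23278) = -40381/(3362 - 23278) = -40381/(-19916) = -40381*(-1/19916) = 40381/19916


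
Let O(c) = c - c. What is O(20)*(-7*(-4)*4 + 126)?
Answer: 0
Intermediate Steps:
O(c) = 0
O(20)*(-7*(-4)*4 + 126) = 0*(-7*(-4)*4 + 126) = 0*(28*4 + 126) = 0*(112 + 126) = 0*238 = 0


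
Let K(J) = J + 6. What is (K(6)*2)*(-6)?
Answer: -144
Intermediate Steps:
K(J) = 6 + J
(K(6)*2)*(-6) = ((6 + 6)*2)*(-6) = (12*2)*(-6) = 24*(-6) = -144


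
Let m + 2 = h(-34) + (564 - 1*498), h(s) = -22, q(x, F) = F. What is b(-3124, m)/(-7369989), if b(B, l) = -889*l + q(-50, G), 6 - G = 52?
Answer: 37384/7369989 ≈ 0.0050725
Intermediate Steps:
G = -46 (G = 6 - 1*52 = 6 - 52 = -46)
m = 42 (m = -2 + (-22 + (564 - 1*498)) = -2 + (-22 + (564 - 498)) = -2 + (-22 + 66) = -2 + 44 = 42)
b(B, l) = -46 - 889*l (b(B, l) = -889*l - 46 = -46 - 889*l)
b(-3124, m)/(-7369989) = (-46 - 889*42)/(-7369989) = (-46 - 37338)*(-1/7369989) = -37384*(-1/7369989) = 37384/7369989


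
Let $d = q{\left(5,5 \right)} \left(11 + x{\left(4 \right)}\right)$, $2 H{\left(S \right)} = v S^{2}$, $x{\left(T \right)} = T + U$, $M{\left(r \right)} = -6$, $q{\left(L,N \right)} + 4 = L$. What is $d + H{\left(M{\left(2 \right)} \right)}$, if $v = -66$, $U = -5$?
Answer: $-1178$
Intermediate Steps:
$q{\left(L,N \right)} = -4 + L$
$x{\left(T \right)} = -5 + T$ ($x{\left(T \right)} = T - 5 = -5 + T$)
$H{\left(S \right)} = - 33 S^{2}$ ($H{\left(S \right)} = \frac{\left(-66\right) S^{2}}{2} = - 33 S^{2}$)
$d = 10$ ($d = \left(-4 + 5\right) \left(11 + \left(-5 + 4\right)\right) = 1 \left(11 - 1\right) = 1 \cdot 10 = 10$)
$d + H{\left(M{\left(2 \right)} \right)} = 10 - 33 \left(-6\right)^{2} = 10 - 1188 = -1178$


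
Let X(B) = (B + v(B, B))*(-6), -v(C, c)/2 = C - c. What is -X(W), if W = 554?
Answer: 3324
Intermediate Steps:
v(C, c) = -2*C + 2*c (v(C, c) = -2*(C - c) = -2*C + 2*c)
X(B) = -6*B (X(B) = (B + (-2*B + 2*B))*(-6) = (B + 0)*(-6) = B*(-6) = -6*B)
-X(W) = -(-6)*554 = -1*(-3324) = 3324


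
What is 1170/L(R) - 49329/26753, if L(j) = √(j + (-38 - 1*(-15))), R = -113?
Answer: -49329/26753 - 585*I*√34/34 ≈ -1.8439 - 100.33*I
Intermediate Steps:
L(j) = √(-23 + j) (L(j) = √(j + (-38 + 15)) = √(j - 23) = √(-23 + j))
1170/L(R) - 49329/26753 = 1170/(√(-23 - 113)) - 49329/26753 = 1170/(√(-136)) - 49329*1/26753 = 1170/((2*I*√34)) - 49329/26753 = 1170*(-I*√34/68) - 49329/26753 = -585*I*√34/34 - 49329/26753 = -49329/26753 - 585*I*√34/34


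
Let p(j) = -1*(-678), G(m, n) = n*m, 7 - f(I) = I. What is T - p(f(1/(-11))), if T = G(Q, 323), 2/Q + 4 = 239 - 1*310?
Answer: -51496/75 ≈ -686.61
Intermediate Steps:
Q = -2/75 (Q = 2/(-4 + (239 - 1*310)) = 2/(-4 + (239 - 310)) = 2/(-4 - 71) = 2/(-75) = 2*(-1/75) = -2/75 ≈ -0.026667)
f(I) = 7 - I
G(m, n) = m*n
T = -646/75 (T = -2/75*323 = -646/75 ≈ -8.6133)
p(j) = 678
T - p(f(1/(-11))) = -646/75 - 1*678 = -646/75 - 678 = -51496/75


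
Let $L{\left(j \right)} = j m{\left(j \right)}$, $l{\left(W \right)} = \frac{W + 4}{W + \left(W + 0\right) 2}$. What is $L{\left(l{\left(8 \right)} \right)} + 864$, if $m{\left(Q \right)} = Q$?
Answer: $\frac{3457}{4} \approx 864.25$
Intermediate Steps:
$l{\left(W \right)} = \frac{4 + W}{3 W}$ ($l{\left(W \right)} = \frac{4 + W}{W + W 2} = \frac{4 + W}{W + 2 W} = \frac{4 + W}{3 W}$)
$L{\left(j \right)} = j^{2}$ ($L{\left(j \right)} = j j = j^{2}$)
$L{\left(l{\left(8 \right)} \right)} + 864 = \left(\frac{4 + 8}{3 \cdot 8}\right)^{2} + 864 = \left(\frac{1}{3} \cdot \frac{1}{8} \cdot 12\right)^{2} + 864 = \left(\frac{1}{2}\right)^{2} + 864 = \frac{1}{4} + 864 = \frac{3457}{4}$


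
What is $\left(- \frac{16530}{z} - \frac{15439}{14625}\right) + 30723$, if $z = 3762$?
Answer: $\frac{4941685921}{160875} \approx 30718.0$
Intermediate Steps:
$\left(- \frac{16530}{z} - \frac{15439}{14625}\right) + 30723 = \left(- \frac{16530}{3762} - \frac{15439}{14625}\right) + 30723 = \left(\left(-16530\right) \frac{1}{3762} - \frac{15439}{14625}\right) + 30723 = \left(- \frac{145}{33} - \frac{15439}{14625}\right) + 30723 = - \frac{876704}{160875} + 30723 = \frac{4941685921}{160875}$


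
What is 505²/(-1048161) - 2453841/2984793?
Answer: -1111072423742/1042847871891 ≈ -1.0654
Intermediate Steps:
505²/(-1048161) - 2453841/2984793 = 255025*(-1/1048161) - 2453841*1/2984793 = -255025/1048161 - 817947/994931 = -1111072423742/1042847871891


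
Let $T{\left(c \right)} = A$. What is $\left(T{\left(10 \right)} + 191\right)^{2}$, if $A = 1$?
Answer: $36864$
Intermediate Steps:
$T{\left(c \right)} = 1$
$\left(T{\left(10 \right)} + 191\right)^{2} = \left(1 + 191\right)^{2} = 192^{2} = 36864$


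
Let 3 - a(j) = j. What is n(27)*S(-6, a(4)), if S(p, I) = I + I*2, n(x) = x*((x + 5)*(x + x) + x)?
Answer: -142155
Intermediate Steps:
a(j) = 3 - j
n(x) = x*(x + 2*x*(5 + x)) (n(x) = x*((5 + x)*(2*x) + x) = x*(2*x*(5 + x) + x) = x*(x + 2*x*(5 + x)))
S(p, I) = 3*I (S(p, I) = I + 2*I = 3*I)
n(27)*S(-6, a(4)) = (27**2*(11 + 2*27))*(3*(3 - 1*4)) = (729*(11 + 54))*(3*(3 - 4)) = (729*65)*(3*(-1)) = 47385*(-3) = -142155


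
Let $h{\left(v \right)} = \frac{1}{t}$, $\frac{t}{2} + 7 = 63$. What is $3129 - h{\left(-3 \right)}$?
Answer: $\frac{350447}{112} \approx 3129.0$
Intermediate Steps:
$t = 112$ ($t = -14 + 2 \cdot 63 = -14 + 126 = 112$)
$h{\left(v \right)} = \frac{1}{112}$
$3129 - h{\left(-3 \right)} = 3129 - \frac{1}{112} = \frac{350447}{112}$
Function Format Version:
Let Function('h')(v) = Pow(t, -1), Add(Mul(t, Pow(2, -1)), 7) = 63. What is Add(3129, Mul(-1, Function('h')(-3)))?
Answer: Rational(350447, 112) ≈ 3129.0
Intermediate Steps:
t = 112 (t = Add(-14, Mul(2, 63)) = Add(-14, 126) = 112)
Function('h')(v) = Rational(1, 112) (Function('h')(v) = Pow(112, -1) = Rational(1, 112))
Add(3129, Mul(-1, Function('h')(-3))) = Add(3129, Mul(-1, Rational(1, 112))) = Add(3129, Rational(-1, 112)) = Rational(350447, 112)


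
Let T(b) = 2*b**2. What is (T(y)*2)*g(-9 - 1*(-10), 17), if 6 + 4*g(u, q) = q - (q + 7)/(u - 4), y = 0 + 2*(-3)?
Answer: 684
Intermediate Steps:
y = -6 (y = 0 - 6 = -6)
g(u, q) = -3/2 + q/4 - (7 + q)/(4*(-4 + u)) (g(u, q) = -3/2 + (q - (q + 7)/(u - 4))/4 = -3/2 + (q - (7 + q)/(-4 + u))/4 = -3/2 + (q/4 - (7 + q)/(4*(-4 + u))) = -3/2 + q/4 - (7 + q)/(4*(-4 + u)))
(T(y)*2)*g(-9 - 1*(-10), 17) = ((2*(-6)**2)*2)*((17 - 6*(-9 - 1*(-10)) - 5*17 + 17*(-9 - 1*(-10)))/(4*(-4 + (-9 - 1*(-10))))) = ((2*36)*2)*((17 - 6*(-9 + 10) - 85 + 17*(-9 + 10))/(4*(-4 + (-9 + 10)))) = (72*2)*((17 - 6*1 - 85 + 17*1)/(4*(-4 + 1))) = 144*((1/4)*(17 - 6 - 85 + 17)/(-3)) = 144*((1/4)*(-1/3)*(-57)) = 144*(19/4) = 684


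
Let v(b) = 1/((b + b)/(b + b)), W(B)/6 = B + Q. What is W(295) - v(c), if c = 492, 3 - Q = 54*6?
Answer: -157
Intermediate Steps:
Q = -321 (Q = 3 - 54*6 = 3 - 1*324 = 3 - 324 = -321)
W(B) = -1926 + 6*B (W(B) = 6*(B - 321) = 6*(-321 + B) = -1926 + 6*B)
v(b) = 1 (v(b) = 1/((2*b)/((2*b))) = 1/((2*b)*(1/(2*b))) = 1/1 = 1)
W(295) - v(c) = (-1926 + 6*295) - 1*1 = (-1926 + 1770) - 1 = -156 - 1 = -157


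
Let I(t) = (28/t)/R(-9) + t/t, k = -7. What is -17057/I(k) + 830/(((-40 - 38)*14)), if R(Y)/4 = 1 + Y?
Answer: -24836237/1638 ≈ -15163.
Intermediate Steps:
R(Y) = 4 + 4*Y (R(Y) = 4*(1 + Y) = 4 + 4*Y)
I(t) = 1 - 7/(8*t) (I(t) = (28/t)/(4 + 4*(-9)) + t/t = (28/t)/(4 - 36) + 1 = (28/t)/(-32) + 1 = (28/t)*(-1/32) + 1 = -7/(8*t) + 1 = 1 - 7/(8*t))
-17057/I(k) + 830/(((-40 - 38)*14)) = -17057*(-7/(-7/8 - 7)) + 830/(((-40 - 38)*14)) = -17057/((-⅐*(-63/8))) + 830/((-78*14)) = -17057/9/8 + 830/(-1092) = -17057*8/9 + 830*(-1/1092) = -136456/9 - 415/546 = -24836237/1638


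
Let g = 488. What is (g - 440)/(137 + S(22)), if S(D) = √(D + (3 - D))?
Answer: 3288/9383 - 24*√3/9383 ≈ 0.34599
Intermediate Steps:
S(D) = √3
(g - 440)/(137 + S(22)) = (488 - 440)/(137 + √3) = 48/(137 + √3)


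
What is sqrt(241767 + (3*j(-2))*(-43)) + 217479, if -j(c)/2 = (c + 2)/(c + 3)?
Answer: 217479 + 3*sqrt(26863) ≈ 2.1797e+5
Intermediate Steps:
j(c) = -2*(2 + c)/(3 + c) (j(c) = -2*(c + 2)/(c + 3) = -2*(2 + c)/(3 + c))
sqrt(241767 + (3*j(-2))*(-43)) + 217479 = sqrt(241767 + (3*(2*(-2 - 1*(-2))/(3 - 2)))*(-43)) + 217479 = sqrt(241767 + (3*(2*(-2 + 2)/1))*(-43)) + 217479 = sqrt(241767 + (3*(2*1*0))*(-43)) + 217479 = sqrt(241767 + (3*0)*(-43)) + 217479 = sqrt(241767 + 0*(-43)) + 217479 = sqrt(241767 + 0) + 217479 = sqrt(241767) + 217479 = 3*sqrt(26863) + 217479 = 217479 + 3*sqrt(26863)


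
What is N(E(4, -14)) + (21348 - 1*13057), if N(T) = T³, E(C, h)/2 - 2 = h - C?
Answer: -24477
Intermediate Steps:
E(C, h) = 4 - 2*C + 2*h (E(C, h) = 4 + 2*(h - C) = 4 + (-2*C + 2*h) = 4 - 2*C + 2*h)
N(E(4, -14)) + (21348 - 1*13057) = (4 - 2*4 + 2*(-14))³ + (21348 - 1*13057) = (4 - 8 - 28)³ + (21348 - 13057) = (-32)³ + 8291 = -32768 + 8291 = -24477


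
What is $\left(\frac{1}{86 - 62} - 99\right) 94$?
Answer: $- \frac{111625}{12} \approx -9302.1$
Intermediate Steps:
$\left(\frac{1}{86 - 62} - 99\right) 94 = \left(\frac{1}{24} - 99\right) 94 = \left(- \frac{2375}{24}\right) 94 = - \frac{111625}{12}$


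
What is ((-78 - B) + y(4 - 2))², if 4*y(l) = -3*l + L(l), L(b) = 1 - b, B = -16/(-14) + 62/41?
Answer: 8949349201/1317904 ≈ 6790.6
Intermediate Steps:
B = 762/287 (B = -16*(-1/14) + 62*(1/41) = 8/7 + 62/41 = 762/287 ≈ 2.6551)
y(l) = ¼ - l (y(l) = (-3*l + (1 - l))/4 = (1 - 4*l)/4 = ¼ - l)
((-78 - B) + y(4 - 2))² = ((-78 - 1*762/287) + (¼ - (4 - 2)))² = ((-78 - 762/287) + (¼ - 1*2))² = (-23148/287 + (¼ - 2))² = (-23148/287 - 7/4)² = (-94601/1148)² = 8949349201/1317904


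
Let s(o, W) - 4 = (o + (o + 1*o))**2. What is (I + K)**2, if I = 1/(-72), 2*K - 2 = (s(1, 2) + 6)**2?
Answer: 170746489/5184 ≈ 32937.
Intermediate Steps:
s(o, W) = 4 + 9*o**2 (s(o, W) = 4 + (o + (o + 1*o))**2 = 4 + (o + (o + o))**2 = 4 + (o + 2*o)**2 = 4 + (3*o)**2 = 4 + 9*o**2)
K = 363/2 (K = 1 + ((4 + 9*1**2) + 6)**2/2 = 1 + ((4 + 9*1) + 6)**2/2 = 1 + ((4 + 9) + 6)**2/2 = 1 + (13 + 6)**2/2 = 1 + (1/2)*19**2 = 1 + (1/2)*361 = 1 + 361/2 = 363/2 ≈ 181.50)
I = -1/72 ≈ -0.013889
(I + K)**2 = (-1/72 + 363/2)**2 = (13067/72)**2 = 170746489/5184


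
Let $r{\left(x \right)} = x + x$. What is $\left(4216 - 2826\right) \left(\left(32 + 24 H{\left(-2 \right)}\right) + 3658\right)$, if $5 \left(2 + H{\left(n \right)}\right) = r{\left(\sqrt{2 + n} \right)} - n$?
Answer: $5075724$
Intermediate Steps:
$r{\left(x \right)} = 2 x$
$H{\left(n \right)} = -2 - \frac{n}{5} + \frac{2 \sqrt{2 + n}}{5}$ ($H{\left(n \right)} = -2 + \frac{2 \sqrt{2 + n} - n}{5} = -2 + \frac{- n + 2 \sqrt{2 + n}}{5} = -2 - \left(- \frac{2 \sqrt{2 + n}}{5} + \frac{n}{5}\right) = -2 - \frac{n}{5} + \frac{2 \sqrt{2 + n}}{5}$)
$\left(4216 - 2826\right) \left(\left(32 + 24 H{\left(-2 \right)}\right) + 3658\right) = \left(4216 - 2826\right) \left(\left(32 + 24 \left(-2 - - \frac{2}{5} + \frac{2 \sqrt{2 - 2}}{5}\right)\right) + 3658\right) = 1390 \left(\left(32 + 24 \left(-2 + \frac{2}{5} + \frac{2 \sqrt{0}}{5}\right)\right) + 3658\right) = 1390 \left(\left(32 + 24 \left(-2 + \frac{2}{5} + \frac{2}{5} \cdot 0\right)\right) + 3658\right) = 1390 \left(\left(32 + 24 \left(-2 + \frac{2}{5} + 0\right)\right) + 3658\right) = 1390 \left(\left(32 + 24 \left(- \frac{8}{5}\right)\right) + 3658\right) = 1390 \left(\left(32 - \frac{192}{5}\right) + 3658\right) = 1390 \left(- \frac{32}{5} + 3658\right) = 1390 \cdot \frac{18258}{5} = 5075724$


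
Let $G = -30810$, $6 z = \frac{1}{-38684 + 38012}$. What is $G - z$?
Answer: $- \frac{124225919}{4032} \approx -30810.0$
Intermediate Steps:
$z = - \frac{1}{4032}$ ($z = \frac{1}{6 \left(-38684 + 38012\right)} = \frac{1}{6 \left(-672\right)} = \frac{1}{6} \left(- \frac{1}{672}\right) = - \frac{1}{4032} \approx -0.00024802$)
$G - z = -30810 - - \frac{1}{4032} = -30810 + \frac{1}{4032} = - \frac{124225919}{4032}$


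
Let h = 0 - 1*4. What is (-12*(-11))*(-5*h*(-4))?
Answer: -10560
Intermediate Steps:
h = -4 (h = 0 - 4 = -4)
(-12*(-11))*(-5*h*(-4)) = (-12*(-11))*(-5*(-4)*(-4)) = 132*(20*(-4)) = 132*(-80) = -10560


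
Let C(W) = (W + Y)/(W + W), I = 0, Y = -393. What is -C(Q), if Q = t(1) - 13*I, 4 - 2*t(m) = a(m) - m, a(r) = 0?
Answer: 781/10 ≈ 78.100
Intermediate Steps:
t(m) = 2 + m/2 (t(m) = 2 - (0 - m)/2 = 2 - (-1)*m/2 = 2 + m/2)
Q = 5/2 (Q = (2 + (1/2)*1) - 13*0 = (2 + 1/2) + 0 = 5/2 + 0 = 5/2 ≈ 2.5000)
C(W) = (-393 + W)/(2*W) (C(W) = (W - 393)/(W + W) = (-393 + W)/((2*W)) = (-393 + W)*(1/(2*W)) = (-393 + W)/(2*W))
-C(Q) = -(-393 + 5/2)/(2*5/2) = -2*(-781)/(2*5*2) = -1*(-781/10) = 781/10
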